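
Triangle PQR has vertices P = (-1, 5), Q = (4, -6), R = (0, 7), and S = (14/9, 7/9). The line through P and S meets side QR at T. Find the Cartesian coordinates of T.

(16/7, -3/7)

Barycentric coordinates of S with respect to PQR: (2/9, 4/9, 1/3).
On side QR the P-coordinate is zero; dropping S's P-weight 2/9 and renormalizing the remaining 4/9 : 1/3 gives weights 4/7, 3/7 on Q, R.
T = (4/7)·(4, -6) + (3/7)·(0, 7) = (16/7, -3/7).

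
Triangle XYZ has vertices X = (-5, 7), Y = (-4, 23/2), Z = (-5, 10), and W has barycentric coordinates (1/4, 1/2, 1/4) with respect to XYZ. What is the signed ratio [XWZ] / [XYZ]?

The signed ratio [XWZ]/[XYZ] equals the barycentric coordinate of W at vertex Y, which is 1/2.

1/2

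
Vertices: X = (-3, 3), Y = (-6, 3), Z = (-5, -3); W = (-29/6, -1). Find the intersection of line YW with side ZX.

(-23/5, -9/5)

Barycentric coordinates of W with respect to XYZ: (1/6, 1/6, 2/3).
On side ZX the Y-coordinate is zero; dropping W's Y-weight 1/6 and renormalizing the remaining 2/3 : 1/6 gives weights 4/5, 1/5 on Z, X.
V = (4/5)·(-5, -3) + (1/5)·(-3, 3) = (-23/5, -9/5).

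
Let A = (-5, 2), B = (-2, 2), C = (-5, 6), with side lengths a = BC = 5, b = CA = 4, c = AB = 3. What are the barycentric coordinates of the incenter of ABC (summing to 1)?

(5/12, 1/3, 1/4)

The incenter has barycentric coordinates proportional to the opposite side lengths: (5 : 4 : 3).
Normalizing by 5+4+3 = 12 gives (5/12, 1/3, 1/4).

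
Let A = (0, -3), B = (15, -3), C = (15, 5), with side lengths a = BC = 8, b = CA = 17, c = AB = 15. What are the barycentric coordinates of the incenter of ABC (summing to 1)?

(1/5, 17/40, 3/8)

The incenter has barycentric coordinates proportional to the opposite side lengths: (8 : 17 : 15).
Normalizing by 8+17+15 = 40 gives (1/5, 17/40, 3/8).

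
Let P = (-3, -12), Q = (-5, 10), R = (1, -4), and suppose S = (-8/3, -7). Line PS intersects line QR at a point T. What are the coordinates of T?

(-2, 3)

Barycentric coordinates of S with respect to PQR: (2/3, 1/6, 1/6).
On side QR the P-coordinate is zero; dropping S's P-weight 2/3 and renormalizing the remaining 1/6 : 1/6 gives weights 1/2, 1/2 on Q, R.
T = (1/2)·(-5, 10) + (1/2)·(1, -4) = (-2, 3).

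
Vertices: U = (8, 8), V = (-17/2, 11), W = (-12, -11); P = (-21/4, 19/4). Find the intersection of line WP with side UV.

Barycentric coordinates of P with respect to UVW: (1/4, 1/2, 1/4).
On side UV the W-coordinate is zero; dropping P's W-weight 1/4 and renormalizing the remaining 1/4 : 1/2 gives weights 1/3, 2/3 on U, V.
Q = (1/3)·(8, 8) + (2/3)·(-17/2, 11) = (-3, 10).

(-3, 10)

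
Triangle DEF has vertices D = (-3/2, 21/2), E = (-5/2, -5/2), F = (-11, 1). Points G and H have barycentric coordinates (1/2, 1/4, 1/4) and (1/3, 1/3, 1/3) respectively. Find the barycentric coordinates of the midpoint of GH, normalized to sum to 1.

Since both coordinate triples sum to 1, the midpoint's barycentrics are the componentwise average.
(1/2+1/3)/2 = 5/12; similarly 7/24 and 7/24.

(5/12, 7/24, 7/24)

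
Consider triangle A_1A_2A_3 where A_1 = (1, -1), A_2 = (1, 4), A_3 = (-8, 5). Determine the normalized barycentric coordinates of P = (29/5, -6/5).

Signed area of the reference triangle: [A_1A_2A_3] = ½·(1·(4−5) + 1·(5−(-1)) + (-8)·(-1−4)) = ½·(-1 + 6 + 40) = 45/2.
[PA_2A_3] = ½·((29/5)·(4−5) + 1·(5−(-6/5)) + (-8)·(-6/5−4)) = ½·(-29/5 + 31/5 + 208/5) = 21, so the A_1-coordinate is 21/(45/2) = 14/15.
[A_1PA_3] = ½·(1·(-6/5−5) + (29/5)·(5−(-1)) + (-8)·(-1−(-6/5))) = ½·(-31/5 + 174/5 − 8/5) = 27/2, so the A_2-coordinate is 3/5.
[A_1A_2P] = ½·(1·(4−(-6/5)) + 1·(-6/5−(-1)) + (29/5)·(-1−4)) = ½·(26/5 − 1/5 − 29) = -12, so the A_3-coordinate is -8/15.

(14/15, 3/5, -8/15)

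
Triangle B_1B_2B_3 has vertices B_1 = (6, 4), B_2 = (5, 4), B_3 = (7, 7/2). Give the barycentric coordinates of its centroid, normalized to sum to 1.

(1/3, 1/3, 1/3)

The centroid is the average of the vertices, so each weight is 1/3.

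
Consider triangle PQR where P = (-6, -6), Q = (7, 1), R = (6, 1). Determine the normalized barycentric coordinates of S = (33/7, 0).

Signed area of the reference triangle: [PQR] = ½·((-6)·(1−1) + 7·(1−(-6)) + 6·(-6−1)) = ½·(0 + 49 − 42) = 7/2.
[SQR] = ½·((33/7)·(1−1) + 7·(1−0) + 6·(0−1)) = ½·(0 + 7 − 6) = 1/2, so the P-coordinate is (1/2)/(7/2) = 1/7.
[PSR] = ½·((-6)·(0−1) + (33/7)·(1−(-6)) + 6·(-6−0)) = ½·(6 + 33 − 36) = 3/2, so the Q-coordinate is 3/7.
[PQS] = ½·((-6)·(1−0) + 7·(0−(-6)) + (33/7)·(-6−1)) = ½·(-6 + 42 − 33) = 3/2, so the R-coordinate is 3/7.
Check: 1/7 + 3/7 + 3/7 = 1.

(1/7, 3/7, 3/7)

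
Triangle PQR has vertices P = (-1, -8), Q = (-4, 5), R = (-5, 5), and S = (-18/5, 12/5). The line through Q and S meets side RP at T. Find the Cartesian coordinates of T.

Barycentric coordinates of S with respect to PQR: (1/5, 3/5, 1/5).
On side RP the Q-coordinate is zero; dropping S's Q-weight 3/5 and renormalizing the remaining 1/5 : 1/5 gives weights 1/2, 1/2 on R, P.
T = (1/2)·(-5, 5) + (1/2)·(-1, -8) = (-3, -3/2).

(-3, -3/2)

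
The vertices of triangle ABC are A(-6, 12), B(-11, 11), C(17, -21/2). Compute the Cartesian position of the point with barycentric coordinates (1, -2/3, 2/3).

(38/3, -7/3)

P = 1·A + (-2/3)·B + (2/3)·C.
x-coordinate: 1·(-6) + (-2/3)·(-11) + (2/3)·17 = 38/3.
y-coordinate: 1·12 + (-2/3)·11 + (2/3)·(-21/2) = -7/3.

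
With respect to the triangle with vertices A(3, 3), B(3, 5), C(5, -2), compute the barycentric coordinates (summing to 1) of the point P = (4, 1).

Signed area of the reference triangle: [ABC] = ½·(3·(5−(-2)) + 3·(-2−3) + 5·(3−5)) = ½·(21 − 15 − 10) = -2.
[PBC] = ½·(4·(5−(-2)) + 3·(-2−1) + 5·(1−5)) = ½·(28 − 9 − 20) = -1/2, so the A-coordinate is (-1/2)/(-2) = 1/4.
[APC] = ½·(3·(1−(-2)) + 4·(-2−3) + 5·(3−1)) = ½·(9 − 20 + 10) = -1/2, so the B-coordinate is 1/4.
[ABP] = ½·(3·(5−1) + 3·(1−3) + 4·(3−5)) = ½·(12 − 6 − 8) = -1, so the C-coordinate is 1/2.

(1/4, 1/4, 1/2)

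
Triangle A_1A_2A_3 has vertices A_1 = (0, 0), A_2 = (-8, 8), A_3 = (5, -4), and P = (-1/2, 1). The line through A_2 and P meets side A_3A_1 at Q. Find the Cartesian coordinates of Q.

Barycentric coordinates of P with respect to A_1A_2A_3: (1/8, 3/8, 1/2).
On side A_3A_1 the A_2-coordinate is zero; dropping P's A_2-weight 3/8 and renormalizing the remaining 1/2 : 1/8 gives weights 4/5, 1/5 on A_3, A_1.
Q = (4/5)·(5, -4) + (1/5)·(0, 0) = (4, -16/5).

(4, -16/5)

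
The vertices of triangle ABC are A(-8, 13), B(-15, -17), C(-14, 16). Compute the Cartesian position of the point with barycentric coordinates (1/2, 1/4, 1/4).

P = (1/2)·A + (1/4)·B + (1/4)·C.
x-coordinate: (1/2)·(-8) + (1/4)·(-15) + (1/4)·(-14) = -45/4.
y-coordinate: (1/2)·13 + (1/4)·(-17) + (1/4)·16 = 25/4.

(-45/4, 25/4)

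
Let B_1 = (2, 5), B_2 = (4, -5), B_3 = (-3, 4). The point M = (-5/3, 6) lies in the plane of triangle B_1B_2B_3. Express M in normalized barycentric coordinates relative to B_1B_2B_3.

(1/2, -1/6, 2/3)

Signed area of the reference triangle: [B_1B_2B_3] = ½·(2·(-5−4) + 4·(4−5) + (-3)·(5−(-5))) = ½·(-18 − 4 − 30) = -26.
[MB_2B_3] = ½·((-5/3)·(-5−4) + 4·(4−6) + (-3)·(6−(-5))) = ½·(15 − 8 − 33) = -13, so the B_1-coordinate is (-13)/(-26) = 1/2.
[B_1MB_3] = ½·(2·(6−4) + (-5/3)·(4−5) + (-3)·(5−6)) = ½·(4 + 5/3 + 3) = 13/3, so the B_2-coordinate is -1/6.
[B_1B_2M] = ½·(2·(-5−6) + 4·(6−5) + (-5/3)·(5−(-5))) = ½·(-22 + 4 − 50/3) = -52/3, so the B_3-coordinate is 2/3.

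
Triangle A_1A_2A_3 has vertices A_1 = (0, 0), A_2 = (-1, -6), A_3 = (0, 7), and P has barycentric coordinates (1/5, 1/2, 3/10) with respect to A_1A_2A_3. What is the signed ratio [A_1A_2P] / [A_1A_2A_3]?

The signed ratio [A_1A_2P]/[A_1A_2A_3] equals the barycentric coordinate of P at vertex A_3, which is 3/10.

3/10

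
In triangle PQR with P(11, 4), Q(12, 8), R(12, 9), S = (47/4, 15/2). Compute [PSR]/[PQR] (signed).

[PQR] = ½·(11·(8−9) + 12·(9−4) + 12·(4−8)) = ½·(-11 + 60 − 48) = 1/2.
[PSR] = ½·(11·(15/2−9) + (47/4)·(9−4) + 12·(4−(15/2))) = ½·(-33/2 + 235/4 − 42) = 1/8, so the ratio is (1/8)/(1/2) = 1/4.

1/4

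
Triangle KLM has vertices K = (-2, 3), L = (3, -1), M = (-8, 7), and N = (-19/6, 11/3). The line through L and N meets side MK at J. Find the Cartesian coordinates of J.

(-22/5, 23/5)

Barycentric coordinates of N with respect to KLM: (1/2, 1/6, 1/3).
On side MK the L-coordinate is zero; dropping N's L-weight 1/6 and renormalizing the remaining 1/3 : 1/2 gives weights 2/5, 3/5 on M, K.
J = (2/5)·(-8, 7) + (3/5)·(-2, 3) = (-22/5, 23/5).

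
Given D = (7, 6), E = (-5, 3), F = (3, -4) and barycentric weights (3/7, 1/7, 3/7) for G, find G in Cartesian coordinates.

G = (3/7)·D + (1/7)·E + (3/7)·F.
x-coordinate: (3/7)·7 + (1/7)·(-5) + (3/7)·3 = 25/7.
y-coordinate: (3/7)·6 + (1/7)·3 + (3/7)·(-4) = 9/7.

(25/7, 9/7)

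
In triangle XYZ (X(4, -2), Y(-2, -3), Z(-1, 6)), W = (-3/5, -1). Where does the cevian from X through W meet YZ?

Barycentric coordinates of W with respect to XYZ: (1/5, 3/5, 1/5).
On side YZ the X-coordinate is zero; dropping W's X-weight 1/5 and renormalizing the remaining 3/5 : 1/5 gives weights 3/4, 1/4 on Y, Z.
V = (3/4)·(-2, -3) + (1/4)·(-1, 6) = (-7/4, -3/4).

(-7/4, -3/4)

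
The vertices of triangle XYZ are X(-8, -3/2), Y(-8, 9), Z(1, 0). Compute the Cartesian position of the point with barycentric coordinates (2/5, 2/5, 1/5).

(-31/5, 3)

W = (2/5)·X + (2/5)·Y + (1/5)·Z.
x-coordinate: (2/5)·(-8) + (2/5)·(-8) + (1/5)·1 = -31/5.
y-coordinate: (2/5)·(-3/2) + (2/5)·9 + (1/5)·0 = 3.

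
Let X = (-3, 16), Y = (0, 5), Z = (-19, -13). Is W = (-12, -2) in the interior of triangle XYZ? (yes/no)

yes

Barycentric coordinates of W: (83/263, 27/263, 153/263).
The three coordinates are positive, positive, positive; a point is interior exactly when all three are positive.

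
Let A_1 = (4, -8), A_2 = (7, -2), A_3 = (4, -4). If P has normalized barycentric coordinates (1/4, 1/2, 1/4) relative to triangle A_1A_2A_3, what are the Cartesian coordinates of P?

P = (1/4)·A_1 + (1/2)·A_2 + (1/4)·A_3.
x-coordinate: (1/4)·4 + (1/2)·7 + (1/4)·4 = 11/2.
y-coordinate: (1/4)·(-8) + (1/2)·(-2) + (1/4)·(-4) = -4.

(11/2, -4)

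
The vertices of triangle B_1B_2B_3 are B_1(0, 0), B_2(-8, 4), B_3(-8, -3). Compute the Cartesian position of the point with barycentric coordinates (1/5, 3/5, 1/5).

M = (1/5)·B_1 + (3/5)·B_2 + (1/5)·B_3.
x-coordinate: (1/5)·0 + (3/5)·(-8) + (1/5)·(-8) = -32/5.
y-coordinate: (1/5)·0 + (3/5)·4 + (1/5)·(-3) = 9/5.

(-32/5, 9/5)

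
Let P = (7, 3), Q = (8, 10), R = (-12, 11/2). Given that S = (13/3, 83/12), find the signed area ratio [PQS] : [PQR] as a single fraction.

[PQR] = ½·(7·(10−(11/2)) + 8·(11/2−3) + (-12)·(3−10)) = ½·(63/2 + 20 + 84) = 271/4.
[PQS] = ½·(7·(10−(83/12)) + 8·(83/12−3) + (13/3)·(3−10)) = ½·(259/12 + 94/3 − 91/3) = 271/24, so the ratio is (271/24)/(271/4) = 1/6.

1/6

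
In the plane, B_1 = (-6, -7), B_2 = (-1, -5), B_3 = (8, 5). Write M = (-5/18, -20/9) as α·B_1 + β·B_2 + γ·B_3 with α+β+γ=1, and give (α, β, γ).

(5/9, 1/18, 7/18)

Signed area of the reference triangle: [B_1B_2B_3] = ½·((-6)·(-5−5) + (-1)·(5−(-7)) + 8·(-7−(-5))) = ½·(60 − 12 − 16) = 16.
[MB_2B_3] = ½·((-5/18)·(-5−5) + (-1)·(5−(-20/9)) + 8·(-20/9−(-5))) = ½·(25/9 − 65/9 + 200/9) = 80/9, so the B_1-coordinate is (80/9)/16 = 5/9.
[B_1MB_3] = ½·((-6)·(-20/9−5) + (-5/18)·(5−(-7)) + 8·(-7−(-20/9))) = ½·(130/3 − 10/3 − 344/9) = 8/9, so the B_2-coordinate is 1/18.
[B_1B_2M] = ½·((-6)·(-5−(-20/9)) + (-1)·(-20/9−(-7)) + (-5/18)·(-7−(-5))) = ½·(50/3 − 43/9 + 5/9) = 56/9, so the B_3-coordinate is 7/18.
Check: 5/9 + 1/18 + 7/18 = 1.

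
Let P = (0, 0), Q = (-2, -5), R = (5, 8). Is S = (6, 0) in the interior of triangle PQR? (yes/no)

no

Barycentric coordinates of S: (-23/3, 16/3, 10/3).
The three coordinates are negative, positive, positive; a point is interior exactly when all three are positive.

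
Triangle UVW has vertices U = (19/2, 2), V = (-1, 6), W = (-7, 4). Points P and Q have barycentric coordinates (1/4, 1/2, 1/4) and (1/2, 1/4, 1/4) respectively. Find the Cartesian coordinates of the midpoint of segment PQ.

Barycentric coordinates of the midpoint are the average: (3/8, 3/8, 1/4).
Converting: (3/8)·U + (3/8)·V + (1/4)·W = (23/16, 4).

(23/16, 4)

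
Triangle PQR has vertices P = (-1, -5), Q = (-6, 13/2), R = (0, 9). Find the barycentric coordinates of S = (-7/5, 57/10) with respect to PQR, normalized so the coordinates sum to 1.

(1/5, 1/5, 3/5)

Signed area of the reference triangle: [PQR] = ½·((-1)·(13/2−9) + (-6)·(9−(-5)) + 0·(-5−(13/2))) = ½·(5/2 − 84 + 0) = -163/4.
[SQR] = ½·((-7/5)·(13/2−9) + (-6)·(9−(57/10)) + 0·(57/10−(13/2))) = ½·(7/2 − 99/5 + 0) = -163/20, so the P-coordinate is (-163/20)/(-163/4) = 1/5.
[PSR] = ½·((-1)·(57/10−9) + (-7/5)·(9−(-5)) + 0·(-5−(57/10))) = ½·(33/10 − 98/5 + 0) = -163/20, so the Q-coordinate is 1/5.
[PQS] = ½·((-1)·(13/2−(57/10)) + (-6)·(57/10−(-5)) + (-7/5)·(-5−(13/2))) = ½·(-4/5 − 321/5 + 161/10) = -489/20, so the R-coordinate is 3/5.
Check: 1/5 + 1/5 + 3/5 = 1.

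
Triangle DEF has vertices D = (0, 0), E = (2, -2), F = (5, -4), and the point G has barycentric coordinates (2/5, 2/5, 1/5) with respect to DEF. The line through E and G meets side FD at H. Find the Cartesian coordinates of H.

Line EG meets FD where the E-coordinate vanishes; zeroing G's E-weight and renormalizing leaves F, D-weights 1/5 : 2/5 → (1/3, 2/3).
So H = (1/3)·F + (2/3)·D = (5/3, -4/3).

(5/3, -4/3)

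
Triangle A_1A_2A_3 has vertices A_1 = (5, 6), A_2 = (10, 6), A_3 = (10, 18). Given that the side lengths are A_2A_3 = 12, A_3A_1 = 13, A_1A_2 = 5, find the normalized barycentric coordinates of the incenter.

The incenter has barycentric coordinates proportional to the opposite side lengths: (12 : 13 : 5).
Normalizing by 12+13+5 = 30 gives (2/5, 13/30, 1/6).

(2/5, 13/30, 1/6)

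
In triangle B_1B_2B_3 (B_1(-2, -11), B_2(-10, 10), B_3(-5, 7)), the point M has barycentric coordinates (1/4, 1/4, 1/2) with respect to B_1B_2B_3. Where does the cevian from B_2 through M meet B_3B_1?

Line B_2M meets B_3B_1 where the B_2-coordinate vanishes; zeroing M's B_2-weight and renormalizing leaves B_3, B_1-weights 1/2 : 1/4 → (2/3, 1/3).
So N = (2/3)·B_3 + (1/3)·B_1 = (-4, 1).

(-4, 1)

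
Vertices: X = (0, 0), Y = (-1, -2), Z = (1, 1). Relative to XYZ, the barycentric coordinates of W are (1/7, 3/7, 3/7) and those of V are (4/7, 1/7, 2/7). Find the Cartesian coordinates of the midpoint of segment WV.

Barycentric coordinates of the midpoint are the average: (5/14, 2/7, 5/14).
Converting: (5/14)·X + (2/7)·Y + (5/14)·Z = (1/14, -3/14).

(1/14, -3/14)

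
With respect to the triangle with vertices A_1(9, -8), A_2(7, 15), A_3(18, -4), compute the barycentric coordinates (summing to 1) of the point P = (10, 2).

Signed area of the reference triangle: [A_1A_2A_3] = ½·(9·(15−(-4)) + 7·(-4−(-8)) + 18·(-8−15)) = ½·(171 + 28 − 414) = -215/2.
[PA_2A_3] = ½·(10·(15−(-4)) + 7·(-4−2) + 18·(2−15)) = ½·(190 − 42 − 234) = -43, so the A_1-coordinate is (-43)/(-215/2) = 2/5.
[A_1PA_3] = ½·(9·(2−(-4)) + 10·(-4−(-8)) + 18·(-8−2)) = ½·(54 + 40 − 180) = -43, so the A_2-coordinate is 2/5.
[A_1A_2P] = ½·(9·(15−2) + 7·(2−(-8)) + 10·(-8−15)) = ½·(117 + 70 − 230) = -43/2, so the A_3-coordinate is 1/5.
Check: 2/5 + 2/5 + 1/5 = 1.

(2/5, 2/5, 1/5)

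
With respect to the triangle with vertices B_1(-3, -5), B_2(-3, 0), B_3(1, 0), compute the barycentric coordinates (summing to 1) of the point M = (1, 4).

Signed area of the reference triangle: [B_1B_2B_3] = ½·((-3)·(0−0) + (-3)·(0−(-5)) + 1·(-5−0)) = ½·(0 − 15 − 5) = -10.
[MB_2B_3] = ½·(1·(0−0) + (-3)·(0−4) + 1·(4−0)) = ½·(0 + 12 + 4) = 8, so the B_1-coordinate is 8/(-10) = -4/5.
[B_1MB_3] = ½·((-3)·(4−0) + 1·(0−(-5)) + 1·(-5−4)) = ½·(-12 + 5 − 9) = -8, so the B_2-coordinate is 4/5.
[B_1B_2M] = ½·((-3)·(0−4) + (-3)·(4−(-5)) + 1·(-5−0)) = ½·(12 − 27 − 5) = -10, so the B_3-coordinate is 1.
Check: -4/5 + 4/5 + 1 = 1.

(-4/5, 4/5, 1)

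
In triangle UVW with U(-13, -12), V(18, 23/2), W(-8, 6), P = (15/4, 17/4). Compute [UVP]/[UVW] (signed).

1/4

[UVW] = ½·((-13)·(23/2−6) + 18·(6−(-12)) + (-8)·(-12−(23/2))) = ½·(-143/2 + 324 + 188) = 881/4.
[UVP] = ½·((-13)·(23/2−(17/4)) + 18·(17/4−(-12)) + (15/4)·(-12−(23/2))) = ½·(-377/4 + 585/2 − 705/8) = 881/16, so the ratio is (881/16)/(881/4) = 1/4.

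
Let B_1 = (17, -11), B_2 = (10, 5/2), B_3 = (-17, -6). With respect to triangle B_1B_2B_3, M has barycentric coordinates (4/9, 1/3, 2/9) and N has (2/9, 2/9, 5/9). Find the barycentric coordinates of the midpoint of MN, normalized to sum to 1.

Since both coordinate triples sum to 1, the midpoint's barycentrics are the componentwise average.
(4/9+2/9)/2 = 1/3; similarly 5/18 and 7/18.

(1/3, 5/18, 7/18)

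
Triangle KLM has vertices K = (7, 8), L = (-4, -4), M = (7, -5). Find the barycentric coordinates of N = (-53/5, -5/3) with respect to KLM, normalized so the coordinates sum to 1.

(2/15, 8/5, -11/15)

Signed area of the reference triangle: [KLM] = ½·(7·(-4−(-5)) + (-4)·(-5−8) + 7·(8−(-4))) = ½·(7 + 52 + 84) = 143/2.
[NLM] = ½·((-53/5)·(-4−(-5)) + (-4)·(-5−(-5/3)) + 7·(-5/3−(-4))) = ½·(-53/5 + 40/3 + 49/3) = 143/15, so the K-coordinate is (143/15)/(143/2) = 2/15.
[KNM] = ½·(7·(-5/3−(-5)) + (-53/5)·(-5−8) + 7·(8−(-5/3))) = ½·(70/3 + 689/5 + 203/3) = 572/5, so the L-coordinate is 8/5.
[KLN] = ½·(7·(-4−(-5/3)) + (-4)·(-5/3−8) + (-53/5)·(8−(-4))) = ½·(-49/3 + 116/3 − 636/5) = -1573/30, so the M-coordinate is -11/15.
Check: 2/15 + 8/5 − 11/15 = 1.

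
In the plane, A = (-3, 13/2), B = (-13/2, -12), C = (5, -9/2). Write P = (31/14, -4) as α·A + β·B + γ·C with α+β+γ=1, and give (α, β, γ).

Signed area of the reference triangle: [ABC] = ½·((-3)·(-12−(-9/2)) + (-13/2)·(-9/2−(13/2)) + 5·(13/2−(-12))) = ½·(45/2 + 143/2 + 185/2) = 373/4.
[PBC] = ½·((31/14)·(-12−(-9/2)) + (-13/2)·(-9/2−(-4)) + 5·(-4−(-12))) = ½·(-465/28 + 13/4 + 40) = 373/28, so the A-coordinate is (373/28)/(373/4) = 1/7.
[APC] = ½·((-3)·(-4−(-9/2)) + (31/14)·(-9/2−(13/2)) + 5·(13/2−(-4))) = ½·(-3/2 − 341/14 + 105/2) = 373/28, so the B-coordinate is 1/7.
[ABP] = ½·((-3)·(-12−(-4)) + (-13/2)·(-4−(13/2)) + (31/14)·(13/2−(-12))) = ½·(24 + 273/4 + 1147/28) = 1865/28, so the C-coordinate is 5/7.

(1/7, 1/7, 5/7)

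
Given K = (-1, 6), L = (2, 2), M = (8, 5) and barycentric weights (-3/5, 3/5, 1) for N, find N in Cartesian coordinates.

(49/5, 13/5)

N = (-3/5)·K + (3/5)·L + 1·M.
x-coordinate: (-3/5)·(-1) + (3/5)·2 + 1·8 = 49/5.
y-coordinate: (-3/5)·6 + (3/5)·2 + 1·5 = 13/5.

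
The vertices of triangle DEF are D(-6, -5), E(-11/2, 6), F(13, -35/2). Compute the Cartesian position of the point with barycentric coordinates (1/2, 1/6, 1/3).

G = (1/2)·D + (1/6)·E + (1/3)·F.
x-coordinate: (1/2)·(-6) + (1/6)·(-11/2) + (1/3)·13 = 5/12.
y-coordinate: (1/2)·(-5) + (1/6)·6 + (1/3)·(-35/2) = -22/3.

(5/12, -22/3)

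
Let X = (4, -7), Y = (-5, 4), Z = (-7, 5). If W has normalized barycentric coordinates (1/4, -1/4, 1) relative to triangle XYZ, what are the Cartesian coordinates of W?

W = (1/4)·X + (-1/4)·Y + 1·Z.
x-coordinate: (1/4)·4 + (-1/4)·(-5) + 1·(-7) = -19/4.
y-coordinate: (1/4)·(-7) + (-1/4)·4 + 1·5 = 9/4.

(-19/4, 9/4)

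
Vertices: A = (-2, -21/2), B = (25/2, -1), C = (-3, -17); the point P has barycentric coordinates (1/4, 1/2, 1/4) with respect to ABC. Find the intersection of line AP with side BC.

(22/3, -19/3)

Line AP meets BC where the A-coordinate vanishes; zeroing P's A-weight and renormalizing leaves B, C-weights 1/2 : 1/4 → (2/3, 1/3).
So Q = (2/3)·B + (1/3)·C = (22/3, -19/3).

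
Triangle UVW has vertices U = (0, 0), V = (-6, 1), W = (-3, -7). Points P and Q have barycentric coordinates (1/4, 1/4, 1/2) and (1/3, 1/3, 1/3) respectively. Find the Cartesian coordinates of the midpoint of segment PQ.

(-3, -21/8)

Barycentric coordinates of the midpoint are the average: (7/24, 7/24, 5/12).
Converting: (7/24)·U + (7/24)·V + (5/12)·W = (-3, -21/8).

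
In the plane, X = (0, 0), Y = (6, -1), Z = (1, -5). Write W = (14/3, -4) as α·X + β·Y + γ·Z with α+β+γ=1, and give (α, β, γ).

(-1/3, 2/3, 2/3)

Signed area of the reference triangle: [XYZ] = ½·(0·(-1−(-5)) + 6·(-5−0) + 1·(0−(-1))) = ½·(0 − 30 + 1) = -29/2.
[WYZ] = ½·((14/3)·(-1−(-5)) + 6·(-5−(-4)) + 1·(-4−(-1))) = ½·(56/3 − 6 − 3) = 29/6, so the X-coordinate is (29/6)/(-29/2) = -1/3.
[XWZ] = ½·(0·(-4−(-5)) + (14/3)·(-5−0) + 1·(0−(-4))) = ½·(0 − 70/3 + 4) = -29/3, so the Y-coordinate is 2/3.
[XYW] = ½·(0·(-1−(-4)) + 6·(-4−0) + (14/3)·(0−(-1))) = ½·(0 − 24 + 14/3) = -29/3, so the Z-coordinate is 2/3.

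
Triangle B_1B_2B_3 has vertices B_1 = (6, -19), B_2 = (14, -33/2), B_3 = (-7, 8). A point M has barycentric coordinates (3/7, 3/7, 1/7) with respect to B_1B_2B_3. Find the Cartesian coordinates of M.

M = (3/7)·B_1 + (3/7)·B_2 + (1/7)·B_3.
x-coordinate: (3/7)·6 + (3/7)·14 + (1/7)·(-7) = 53/7.
y-coordinate: (3/7)·(-19) + (3/7)·(-33/2) + (1/7)·8 = -197/14.

(53/7, -197/14)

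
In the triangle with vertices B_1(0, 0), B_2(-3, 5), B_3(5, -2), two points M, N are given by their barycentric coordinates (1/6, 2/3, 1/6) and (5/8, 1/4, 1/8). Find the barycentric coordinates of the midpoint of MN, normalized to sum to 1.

Since both coordinate triples sum to 1, the midpoint's barycentrics are the componentwise average.
(1/6+5/8)/2 = 19/48; similarly 11/24 and 7/48.

(19/48, 11/24, 7/48)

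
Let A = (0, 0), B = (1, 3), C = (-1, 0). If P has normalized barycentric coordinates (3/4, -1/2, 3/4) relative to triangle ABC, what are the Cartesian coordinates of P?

(-5/4, -3/2)

P = (3/4)·A + (-1/2)·B + (3/4)·C.
x-coordinate: (3/4)·0 + (-1/2)·1 + (3/4)·(-1) = -5/4.
y-coordinate: (3/4)·0 + (-1/2)·3 + (3/4)·0 = -3/2.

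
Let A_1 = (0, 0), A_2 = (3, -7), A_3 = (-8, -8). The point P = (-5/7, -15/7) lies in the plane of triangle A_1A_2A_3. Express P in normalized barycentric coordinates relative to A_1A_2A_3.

(5/7, 1/7, 1/7)

Signed area of the reference triangle: [A_1A_2A_3] = ½·(0·(-7−(-8)) + 3·(-8−0) + (-8)·(0−(-7))) = ½·(0 − 24 − 56) = -40.
[PA_2A_3] = ½·((-5/7)·(-7−(-8)) + 3·(-8−(-15/7)) + (-8)·(-15/7−(-7))) = ½·(-5/7 − 123/7 − 272/7) = -200/7, so the A_1-coordinate is (-200/7)/(-40) = 5/7.
[A_1PA_3] = ½·(0·(-15/7−(-8)) + (-5/7)·(-8−0) + (-8)·(0−(-15/7))) = ½·(0 + 40/7 − 120/7) = -40/7, so the A_2-coordinate is 1/7.
[A_1A_2P] = ½·(0·(-7−(-15/7)) + 3·(-15/7−0) + (-5/7)·(0−(-7))) = ½·(0 − 45/7 − 5) = -40/7, so the A_3-coordinate is 1/7.
Check: 5/7 + 1/7 + 1/7 = 1.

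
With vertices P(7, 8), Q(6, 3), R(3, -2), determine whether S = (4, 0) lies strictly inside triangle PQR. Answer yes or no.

Barycentric coordinates of S: (1/10, 1/5, 7/10).
The three coordinates are positive, positive, positive; a point is interior exactly when all three are positive.

yes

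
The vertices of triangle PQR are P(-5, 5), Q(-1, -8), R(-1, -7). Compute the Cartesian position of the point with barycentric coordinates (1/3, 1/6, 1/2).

(-7/3, -19/6)

S = (1/3)·P + (1/6)·Q + (1/2)·R.
x-coordinate: (1/3)·(-5) + (1/6)·(-1) + (1/2)·(-1) = -7/3.
y-coordinate: (1/3)·5 + (1/6)·(-8) + (1/2)·(-7) = -19/6.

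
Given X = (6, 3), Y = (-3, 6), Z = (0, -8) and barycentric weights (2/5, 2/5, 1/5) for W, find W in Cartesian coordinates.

W = (2/5)·X + (2/5)·Y + (1/5)·Z.
x-coordinate: (2/5)·6 + (2/5)·(-3) + (1/5)·0 = 6/5.
y-coordinate: (2/5)·3 + (2/5)·6 + (1/5)·(-8) = 2.

(6/5, 2)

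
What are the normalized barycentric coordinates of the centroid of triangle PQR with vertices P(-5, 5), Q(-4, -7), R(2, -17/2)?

The centroid is the average of the vertices, so each weight is 1/3.

(1/3, 1/3, 1/3)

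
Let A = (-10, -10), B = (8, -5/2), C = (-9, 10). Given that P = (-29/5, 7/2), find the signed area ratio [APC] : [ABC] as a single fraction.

[ABC] = ½·((-10)·(-5/2−10) + 8·(10−(-10)) + (-9)·(-10−(-5/2))) = ½·(125 + 160 + 135/2) = 705/4.
[APC] = ½·((-10)·(7/2−10) + (-29/5)·(10−(-10)) + (-9)·(-10−(7/2))) = ½·(65 − 116 + 243/2) = 141/4, so the ratio is (141/4)/(705/4) = 1/5.

1/5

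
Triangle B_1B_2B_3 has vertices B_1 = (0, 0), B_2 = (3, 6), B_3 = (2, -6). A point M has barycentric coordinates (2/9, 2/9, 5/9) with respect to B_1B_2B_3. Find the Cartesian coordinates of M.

M = (2/9)·B_1 + (2/9)·B_2 + (5/9)·B_3.
x-coordinate: (2/9)·0 + (2/9)·3 + (5/9)·2 = 16/9.
y-coordinate: (2/9)·0 + (2/9)·6 + (5/9)·(-6) = -2.

(16/9, -2)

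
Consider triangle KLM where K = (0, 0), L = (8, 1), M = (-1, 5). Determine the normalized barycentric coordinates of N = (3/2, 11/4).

(1/4, 1/4, 1/2)

Signed area of the reference triangle: [KLM] = ½·(0·(1−5) + 8·(5−0) + (-1)·(0−1)) = ½·(0 + 40 + 1) = 41/2.
[NLM] = ½·((3/2)·(1−5) + 8·(5−(11/4)) + (-1)·(11/4−1)) = ½·(-6 + 18 − 7/4) = 41/8, so the K-coordinate is (41/8)/(41/2) = 1/4.
[KNM] = ½·(0·(11/4−5) + (3/2)·(5−0) + (-1)·(0−(11/4))) = ½·(0 + 15/2 + 11/4) = 41/8, so the L-coordinate is 1/4.
[KLN] = ½·(0·(1−(11/4)) + 8·(11/4−0) + (3/2)·(0−1)) = ½·(0 + 22 − 3/2) = 41/4, so the M-coordinate is 1/2.
Check: 1/4 + 1/4 + 1/2 = 1.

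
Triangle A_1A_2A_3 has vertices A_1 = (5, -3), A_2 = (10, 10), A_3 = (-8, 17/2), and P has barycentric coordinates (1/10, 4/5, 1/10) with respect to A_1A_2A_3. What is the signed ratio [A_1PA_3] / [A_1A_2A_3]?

The signed ratio [A_1PA_3]/[A_1A_2A_3] equals the barycentric coordinate of P at vertex A_2, which is 4/5.

4/5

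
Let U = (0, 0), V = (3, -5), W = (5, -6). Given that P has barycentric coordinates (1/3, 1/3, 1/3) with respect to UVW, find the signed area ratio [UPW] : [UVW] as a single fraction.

1/3

The signed ratio [UPW]/[UVW] equals the barycentric coordinate of P at vertex V, which is 1/3.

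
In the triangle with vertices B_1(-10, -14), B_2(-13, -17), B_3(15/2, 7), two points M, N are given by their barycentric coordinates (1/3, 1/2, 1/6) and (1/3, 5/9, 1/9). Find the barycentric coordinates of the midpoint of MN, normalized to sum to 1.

(1/3, 19/36, 5/36)

Since both coordinate triples sum to 1, the midpoint's barycentrics are the componentwise average.
(1/3+1/3)/2 = 1/3; similarly 19/36 and 5/36.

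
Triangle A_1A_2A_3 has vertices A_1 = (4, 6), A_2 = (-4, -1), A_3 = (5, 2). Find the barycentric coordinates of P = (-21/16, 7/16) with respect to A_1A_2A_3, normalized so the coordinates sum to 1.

(1/8, 11/16, 3/16)

Signed area of the reference triangle: [A_1A_2A_3] = ½·(4·(-1−2) + (-4)·(2−6) + 5·(6−(-1))) = ½·(-12 + 16 + 35) = 39/2.
[PA_2A_3] = ½·((-21/16)·(-1−2) + (-4)·(2−(7/16)) + 5·(7/16−(-1))) = ½·(63/16 − 25/4 + 115/16) = 39/16, so the A_1-coordinate is (39/16)/(39/2) = 1/8.
[A_1PA_3] = ½·(4·(7/16−2) + (-21/16)·(2−6) + 5·(6−(7/16))) = ½·(-25/4 + 21/4 + 445/16) = 429/32, so the A_2-coordinate is 11/16.
[A_1A_2P] = ½·(4·(-1−(7/16)) + (-4)·(7/16−6) + (-21/16)·(6−(-1))) = ½·(-23/4 + 89/4 − 147/16) = 117/32, so the A_3-coordinate is 3/16.
Check: 1/8 + 11/16 + 3/16 = 1.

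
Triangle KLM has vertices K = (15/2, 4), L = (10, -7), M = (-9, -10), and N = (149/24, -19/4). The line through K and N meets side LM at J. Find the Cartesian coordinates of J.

(52/9, -23/3)

Barycentric coordinates of N with respect to KLM: (1/4, 7/12, 1/6).
On side LM the K-coordinate is zero; dropping N's K-weight 1/4 and renormalizing the remaining 7/12 : 1/6 gives weights 7/9, 2/9 on L, M.
J = (7/9)·(10, -7) + (2/9)·(-9, -10) = (52/9, -23/3).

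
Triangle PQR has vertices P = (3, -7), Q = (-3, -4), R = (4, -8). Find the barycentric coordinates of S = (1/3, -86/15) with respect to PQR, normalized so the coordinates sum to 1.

Signed area of the reference triangle: [PQR] = ½·(3·(-4−(-8)) + (-3)·(-8−(-7)) + 4·(-7−(-4))) = ½·(12 + 3 − 12) = 3/2.
[SQR] = ½·((1/3)·(-4−(-8)) + (-3)·(-8−(-86/15)) + 4·(-86/15−(-4))) = ½·(4/3 + 34/5 − 104/15) = 3/5, so the P-coordinate is (3/5)/(3/2) = 2/5.
[PSR] = ½·(3·(-86/15−(-8)) + (1/3)·(-8−(-7)) + 4·(-7−(-86/15))) = ½·(34/5 − 1/3 − 76/15) = 7/10, so the Q-coordinate is 7/15.
[PQS] = ½·(3·(-4−(-86/15)) + (-3)·(-86/15−(-7)) + (1/3)·(-7−(-4))) = ½·(26/5 − 19/5 − 1) = 1/5, so the R-coordinate is 2/15.

(2/5, 7/15, 2/15)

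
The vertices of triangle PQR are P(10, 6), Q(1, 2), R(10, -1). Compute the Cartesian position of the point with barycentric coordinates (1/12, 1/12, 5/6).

S = (1/12)·P + (1/12)·Q + (5/6)·R.
x-coordinate: (1/12)·10 + (1/12)·1 + (5/6)·10 = 37/4.
y-coordinate: (1/12)·6 + (1/12)·2 + (5/6)·(-1) = -1/6.

(37/4, -1/6)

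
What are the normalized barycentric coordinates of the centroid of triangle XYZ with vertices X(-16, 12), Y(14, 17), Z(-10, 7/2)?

The centroid is the average of the vertices, so each weight is 1/3.

(1/3, 1/3, 1/3)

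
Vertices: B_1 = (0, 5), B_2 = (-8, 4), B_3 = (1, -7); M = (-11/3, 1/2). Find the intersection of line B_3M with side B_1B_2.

Barycentric coordinates of M with respect to B_1B_2B_3: (1/6, 1/2, 1/3).
On side B_1B_2 the B_3-coordinate is zero; dropping M's B_3-weight 1/3 and renormalizing the remaining 1/6 : 1/2 gives weights 1/4, 3/4 on B_1, B_2.
N = (1/4)·(0, 5) + (3/4)·(-8, 4) = (-6, 17/4).

(-6, 17/4)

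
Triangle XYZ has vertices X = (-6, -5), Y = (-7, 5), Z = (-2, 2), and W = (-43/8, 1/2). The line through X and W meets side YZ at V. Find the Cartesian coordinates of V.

(-5, 19/5)

Barycentric coordinates of W with respect to XYZ: (3/8, 3/8, 1/4).
On side YZ the X-coordinate is zero; dropping W's X-weight 3/8 and renormalizing the remaining 3/8 : 1/4 gives weights 3/5, 2/5 on Y, Z.
V = (3/5)·(-7, 5) + (2/5)·(-2, 2) = (-5, 19/5).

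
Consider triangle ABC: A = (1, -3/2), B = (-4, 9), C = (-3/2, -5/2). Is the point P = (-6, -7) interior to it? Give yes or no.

Barycentric coordinates of P: (-252/125, -27/125, 404/125).
The three coordinates are negative, negative, positive; a point is interior exactly when all three are positive.

no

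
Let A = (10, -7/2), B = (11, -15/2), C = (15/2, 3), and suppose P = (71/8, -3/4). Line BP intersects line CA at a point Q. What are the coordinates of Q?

(60/7, 3/14)

Barycentric coordinates of P with respect to ABC: (3/8, 1/8, 1/2).
On side CA the B-coordinate is zero; dropping P's B-weight 1/8 and renormalizing the remaining 1/2 : 3/8 gives weights 4/7, 3/7 on C, A.
Q = (4/7)·(15/2, 3) + (3/7)·(10, -7/2) = (60/7, 3/14).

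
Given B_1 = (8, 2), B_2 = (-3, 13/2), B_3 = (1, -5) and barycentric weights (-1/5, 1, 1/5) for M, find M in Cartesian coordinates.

(-22/5, 51/10)

M = (-1/5)·B_1 + 1·B_2 + (1/5)·B_3.
x-coordinate: (-1/5)·8 + 1·(-3) + (1/5)·1 = -22/5.
y-coordinate: (-1/5)·2 + 1·(13/2) + (1/5)·(-5) = 51/10.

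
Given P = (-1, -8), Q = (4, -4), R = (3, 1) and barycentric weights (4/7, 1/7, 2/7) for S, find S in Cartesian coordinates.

(6/7, -34/7)

S = (4/7)·P + (1/7)·Q + (2/7)·R.
x-coordinate: (4/7)·(-1) + (1/7)·4 + (2/7)·3 = 6/7.
y-coordinate: (4/7)·(-8) + (1/7)·(-4) + (2/7)·1 = -34/7.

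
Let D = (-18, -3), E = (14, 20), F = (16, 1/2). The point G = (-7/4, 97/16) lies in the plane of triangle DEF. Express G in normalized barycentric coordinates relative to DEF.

(1/2, 3/8, 1/8)

Signed area of the reference triangle: [DEF] = ½·((-18)·(20−(1/2)) + 14·(1/2−(-3)) + 16·(-3−20)) = ½·(-351 + 49 − 368) = -335.
[GEF] = ½·((-7/4)·(20−(1/2)) + 14·(1/2−(97/16)) + 16·(97/16−20)) = ½·(-273/8 − 623/8 − 223) = -335/2, so the D-coordinate is (-335/2)/(-335) = 1/2.
[DGF] = ½·((-18)·(97/16−(1/2)) + (-7/4)·(1/2−(-3)) + 16·(-3−(97/16))) = ½·(-801/8 − 49/8 − 145) = -1005/8, so the E-coordinate is 3/8.
[DEG] = ½·((-18)·(20−(97/16)) + 14·(97/16−(-3)) + (-7/4)·(-3−20)) = ½·(-2007/8 + 1015/8 + 161/4) = -335/8, so the F-coordinate is 1/8.
Check: 1/2 + 3/8 + 1/8 = 1.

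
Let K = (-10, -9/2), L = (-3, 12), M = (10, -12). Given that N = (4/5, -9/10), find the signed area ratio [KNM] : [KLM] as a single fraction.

2/5

[KLM] = ½·((-10)·(12−(-12)) + (-3)·(-12−(-9/2)) + 10·(-9/2−12)) = ½·(-240 + 45/2 − 165) = -765/4.
[KNM] = ½·((-10)·(-9/10−(-12)) + (4/5)·(-12−(-9/2)) + 10·(-9/2−(-9/10))) = ½·(-111 − 6 − 36) = -153/2, so the ratio is (-153/2)/(-765/4) = 2/5.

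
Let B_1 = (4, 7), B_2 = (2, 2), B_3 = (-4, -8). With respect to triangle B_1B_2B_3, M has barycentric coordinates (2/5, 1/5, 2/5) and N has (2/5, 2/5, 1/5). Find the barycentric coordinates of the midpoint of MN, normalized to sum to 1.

(2/5, 3/10, 3/10)

Since both coordinate triples sum to 1, the midpoint's barycentrics are the componentwise average.
(2/5+2/5)/2 = 2/5; similarly 3/10 and 3/10.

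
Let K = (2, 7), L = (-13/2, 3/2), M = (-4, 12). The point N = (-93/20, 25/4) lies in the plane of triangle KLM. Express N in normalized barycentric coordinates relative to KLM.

Signed area of the reference triangle: [KLM] = ½·(2·(3/2−12) + (-13/2)·(12−7) + (-4)·(7−(3/2))) = ½·(-21 − 65/2 − 22) = -151/4.
[NLM] = ½·((-93/20)·(3/2−12) + (-13/2)·(12−(25/4)) + (-4)·(25/4−(3/2))) = ½·(1953/40 − 299/8 − 19) = -151/40, so the K-coordinate is (-151/40)/(-151/4) = 1/10.
[KNM] = ½·(2·(25/4−12) + (-93/20)·(12−7) + (-4)·(7−(25/4))) = ½·(-23/2 − 93/4 − 3) = -151/8, so the L-coordinate is 1/2.
[KLN] = ½·(2·(3/2−(25/4)) + (-13/2)·(25/4−7) + (-93/20)·(7−(3/2))) = ½·(-19/2 + 39/8 − 1023/40) = -151/10, so the M-coordinate is 2/5.

(1/10, 1/2, 2/5)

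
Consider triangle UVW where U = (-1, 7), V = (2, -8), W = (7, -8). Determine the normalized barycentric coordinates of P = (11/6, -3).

(1/3, 1/2, 1/6)

Signed area of the reference triangle: [UVW] = ½·((-1)·(-8−(-8)) + 2·(-8−7) + 7·(7−(-8))) = ½·(0 − 30 + 105) = 75/2.
[PVW] = ½·((11/6)·(-8−(-8)) + 2·(-8−(-3)) + 7·(-3−(-8))) = ½·(0 − 10 + 35) = 25/2, so the U-coordinate is (25/2)/(75/2) = 1/3.
[UPW] = ½·((-1)·(-3−(-8)) + (11/6)·(-8−7) + 7·(7−(-3))) = ½·(-5 − 55/2 + 70) = 75/4, so the V-coordinate is 1/2.
[UVP] = ½·((-1)·(-8−(-3)) + 2·(-3−7) + (11/6)·(7−(-8))) = ½·(5 − 20 + 55/2) = 25/4, so the W-coordinate is 1/6.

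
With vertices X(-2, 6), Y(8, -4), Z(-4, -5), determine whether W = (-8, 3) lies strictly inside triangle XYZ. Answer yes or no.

no

Barycentric coordinates of W: (10/13, -6/13, 9/13).
The three coordinates are positive, negative, positive; a point is interior exactly when all three are positive.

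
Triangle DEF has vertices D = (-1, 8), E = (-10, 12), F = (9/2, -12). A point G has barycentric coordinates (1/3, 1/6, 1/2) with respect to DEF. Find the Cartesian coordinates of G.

(1/4, -4/3)

G = (1/3)·D + (1/6)·E + (1/2)·F.
x-coordinate: (1/3)·(-1) + (1/6)·(-10) + (1/2)·(9/2) = 1/4.
y-coordinate: (1/3)·8 + (1/6)·12 + (1/2)·(-12) = -4/3.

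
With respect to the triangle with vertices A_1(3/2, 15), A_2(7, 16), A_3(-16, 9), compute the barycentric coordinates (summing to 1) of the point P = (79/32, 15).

Signed area of the reference triangle: [A_1A_2A_3] = ½·((3/2)·(16−9) + 7·(9−15) + (-16)·(15−16)) = ½·(21/2 − 42 + 16) = -31/4.
[PA_2A_3] = ½·((79/32)·(16−9) + 7·(9−15) + (-16)·(15−16)) = ½·(553/32 − 42 + 16) = -279/64, so the A_1-coordinate is (-279/64)/(-31/4) = 9/16.
[A_1PA_3] = ½·((3/2)·(15−9) + (79/32)·(9−15) + (-16)·(15−15)) = ½·(9 − 237/16 + 0) = -93/32, so the A_2-coordinate is 3/8.
[A_1A_2P] = ½·((3/2)·(16−15) + 7·(15−15) + (79/32)·(15−16)) = ½·(3/2 + 0 − 79/32) = -31/64, so the A_3-coordinate is 1/16.

(9/16, 3/8, 1/16)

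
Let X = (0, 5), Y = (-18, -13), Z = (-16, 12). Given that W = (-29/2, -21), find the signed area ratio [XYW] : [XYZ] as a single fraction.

[XYZ] = ½·(0·(-13−12) + (-18)·(12−5) + (-16)·(5−(-13))) = ½·(0 − 126 − 288) = -207.
[XYW] = ½·(0·(-13−(-21)) + (-18)·(-21−5) + (-29/2)·(5−(-13))) = ½·(0 + 468 − 261) = 207/2, so the ratio is (207/2)/(-207) = -1/2.

-1/2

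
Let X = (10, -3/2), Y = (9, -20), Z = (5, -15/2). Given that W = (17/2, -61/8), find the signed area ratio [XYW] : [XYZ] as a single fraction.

[XYZ] = ½·(10·(-20−(-15/2)) + 9·(-15/2−(-3/2)) + 5·(-3/2−(-20))) = ½·(-125 − 54 + 185/2) = -173/4.
[XYW] = ½·(10·(-20−(-61/8)) + 9·(-61/8−(-3/2)) + (17/2)·(-3/2−(-20))) = ½·(-495/4 − 441/8 + 629/4) = -173/16, so the ratio is (-173/16)/(-173/4) = 1/4.

1/4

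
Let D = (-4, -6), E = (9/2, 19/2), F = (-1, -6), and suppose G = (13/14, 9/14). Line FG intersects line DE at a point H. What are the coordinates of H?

(19/8, 45/8)

Barycentric coordinates of G with respect to DEF: (1/7, 3/7, 3/7).
On side DE the F-coordinate is zero; dropping G's F-weight 3/7 and renormalizing the remaining 1/7 : 3/7 gives weights 1/4, 3/4 on D, E.
H = (1/4)·(-4, -6) + (3/4)·(9/2, 19/2) = (19/8, 45/8).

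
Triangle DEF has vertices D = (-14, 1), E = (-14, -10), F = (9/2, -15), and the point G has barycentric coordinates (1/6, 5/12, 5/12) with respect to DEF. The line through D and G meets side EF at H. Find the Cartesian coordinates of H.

Line DG meets EF where the D-coordinate vanishes; zeroing G's D-weight and renormalizing leaves E, F-weights 5/12 : 5/12 → (1/2, 1/2).
So H = (1/2)·E + (1/2)·F = (-19/4, -25/2).

(-19/4, -25/2)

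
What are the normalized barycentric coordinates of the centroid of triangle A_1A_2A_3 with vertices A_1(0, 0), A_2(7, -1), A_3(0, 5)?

The centroid is the average of the vertices, so each weight is 1/3.

(1/3, 1/3, 1/3)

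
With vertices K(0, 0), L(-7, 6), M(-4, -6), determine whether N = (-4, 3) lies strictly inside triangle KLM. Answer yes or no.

yes

Barycentric coordinates of N: (9/22, 6/11, 1/22).
The three coordinates are positive, positive, positive; a point is interior exactly when all three are positive.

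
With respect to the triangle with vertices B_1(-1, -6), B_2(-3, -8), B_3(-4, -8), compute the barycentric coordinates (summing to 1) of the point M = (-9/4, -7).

Signed area of the reference triangle: [B_1B_2B_3] = ½·((-1)·(-8−(-8)) + (-3)·(-8−(-6)) + (-4)·(-6−(-8))) = ½·(0 + 6 − 8) = -1.
[MB_2B_3] = ½·((-9/4)·(-8−(-8)) + (-3)·(-8−(-7)) + (-4)·(-7−(-8))) = ½·(0 + 3 − 4) = -1/2, so the B_1-coordinate is (-1/2)/(-1) = 1/2.
[B_1MB_3] = ½·((-1)·(-7−(-8)) + (-9/4)·(-8−(-6)) + (-4)·(-6−(-7))) = ½·(-1 + 9/2 − 4) = -1/4, so the B_2-coordinate is 1/4.
[B_1B_2M] = ½·((-1)·(-8−(-7)) + (-3)·(-7−(-6)) + (-9/4)·(-6−(-8))) = ½·(1 + 3 − 9/2) = -1/4, so the B_3-coordinate is 1/4.
Check: 1/2 + 1/4 + 1/4 = 1.

(1/2, 1/4, 1/4)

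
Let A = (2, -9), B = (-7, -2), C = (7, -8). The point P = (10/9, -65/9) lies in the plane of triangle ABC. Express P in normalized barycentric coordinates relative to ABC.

(5/9, 2/9, 2/9)

Signed area of the reference triangle: [ABC] = ½·(2·(-2−(-8)) + (-7)·(-8−(-9)) + 7·(-9−(-2))) = ½·(12 − 7 − 49) = -22.
[PBC] = ½·((10/9)·(-2−(-8)) + (-7)·(-8−(-65/9)) + 7·(-65/9−(-2))) = ½·(20/3 + 49/9 − 329/9) = -110/9, so the A-coordinate is (-110/9)/(-22) = 5/9.
[APC] = ½·(2·(-65/9−(-8)) + (10/9)·(-8−(-9)) + 7·(-9−(-65/9))) = ½·(14/9 + 10/9 − 112/9) = -44/9, so the B-coordinate is 2/9.
[ABP] = ½·(2·(-2−(-65/9)) + (-7)·(-65/9−(-9)) + (10/9)·(-9−(-2))) = ½·(94/9 − 112/9 − 70/9) = -44/9, so the C-coordinate is 2/9.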